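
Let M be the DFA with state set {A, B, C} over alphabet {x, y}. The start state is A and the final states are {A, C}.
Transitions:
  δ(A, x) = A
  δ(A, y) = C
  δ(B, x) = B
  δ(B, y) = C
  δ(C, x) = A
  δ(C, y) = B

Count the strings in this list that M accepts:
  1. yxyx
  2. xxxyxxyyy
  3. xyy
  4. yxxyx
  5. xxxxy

yxyx: accepted
xxxyxxyyy: accepted
xyy: rejected
yxxyx: accepted
xxxxy: accepted

4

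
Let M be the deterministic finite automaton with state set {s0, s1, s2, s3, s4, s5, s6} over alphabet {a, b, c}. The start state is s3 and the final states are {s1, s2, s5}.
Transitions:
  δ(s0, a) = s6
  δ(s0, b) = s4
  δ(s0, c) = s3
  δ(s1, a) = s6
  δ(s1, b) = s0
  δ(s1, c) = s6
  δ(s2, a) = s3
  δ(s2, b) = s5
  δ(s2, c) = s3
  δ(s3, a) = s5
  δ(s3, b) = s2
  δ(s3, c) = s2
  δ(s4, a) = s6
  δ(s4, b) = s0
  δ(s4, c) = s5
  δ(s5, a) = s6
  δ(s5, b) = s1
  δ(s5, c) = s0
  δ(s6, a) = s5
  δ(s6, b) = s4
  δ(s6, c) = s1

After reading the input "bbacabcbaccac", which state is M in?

s0

s3 --b--> s2
s2 --b--> s5
s5 --a--> s6
s6 --c--> s1
s1 --a--> s6
s6 --b--> s4
s4 --c--> s5
s5 --b--> s1
s1 --a--> s6
s6 --c--> s1
s1 --c--> s6
s6 --a--> s5
s5 --c--> s0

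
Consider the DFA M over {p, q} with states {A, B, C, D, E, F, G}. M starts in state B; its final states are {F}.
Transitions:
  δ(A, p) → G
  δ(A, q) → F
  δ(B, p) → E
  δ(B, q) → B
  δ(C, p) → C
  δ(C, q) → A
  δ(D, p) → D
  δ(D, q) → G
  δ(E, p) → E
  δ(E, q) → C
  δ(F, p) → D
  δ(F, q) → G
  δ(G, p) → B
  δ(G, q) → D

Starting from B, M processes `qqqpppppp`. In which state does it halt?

E

B --q--> B
B --q--> B
B --q--> B
B --p--> E
E --p--> E
E --p--> E
E --p--> E
E --p--> E
E --p--> E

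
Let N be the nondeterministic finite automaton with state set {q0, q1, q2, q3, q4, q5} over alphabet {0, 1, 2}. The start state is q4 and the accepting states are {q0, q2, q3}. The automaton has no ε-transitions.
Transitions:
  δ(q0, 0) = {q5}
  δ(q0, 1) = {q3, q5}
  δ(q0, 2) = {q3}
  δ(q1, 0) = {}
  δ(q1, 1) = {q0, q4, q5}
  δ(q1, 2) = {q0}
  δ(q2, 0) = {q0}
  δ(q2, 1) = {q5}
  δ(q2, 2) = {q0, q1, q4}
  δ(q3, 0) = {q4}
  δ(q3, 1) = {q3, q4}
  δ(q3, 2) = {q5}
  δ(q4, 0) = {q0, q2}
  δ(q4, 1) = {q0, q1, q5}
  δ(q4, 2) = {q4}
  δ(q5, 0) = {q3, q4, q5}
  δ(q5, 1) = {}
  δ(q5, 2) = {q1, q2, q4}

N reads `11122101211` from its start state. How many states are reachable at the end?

Start: {q4}
read 1: {q0, q1, q5}
read 1: {q0, q3, q4, q5}
read 1: {q0, q1, q3, q4, q5}
read 2: {q0, q1, q2, q3, q4, q5}
read 2: {q0, q1, q2, q3, q4, q5}
read 1: {q0, q1, q3, q4, q5}
read 0: {q0, q2, q3, q4, q5}
read 1: {q0, q1, q3, q4, q5}
read 2: {q0, q1, q2, q3, q4, q5}
read 1: {q0, q1, q3, q4, q5}
read 1: {q0, q1, q3, q4, q5}
Final reachable set {q0, q1, q3, q4, q5} has 5 states.

5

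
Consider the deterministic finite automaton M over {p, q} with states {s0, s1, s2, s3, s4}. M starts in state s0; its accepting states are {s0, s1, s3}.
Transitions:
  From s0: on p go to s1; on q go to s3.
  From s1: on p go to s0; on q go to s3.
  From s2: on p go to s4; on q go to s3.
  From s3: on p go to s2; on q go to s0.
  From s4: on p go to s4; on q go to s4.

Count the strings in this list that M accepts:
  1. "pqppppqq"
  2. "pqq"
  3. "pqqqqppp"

2

"pqppppqq": rejected
"pqq": accepted
"pqqqqppp": accepted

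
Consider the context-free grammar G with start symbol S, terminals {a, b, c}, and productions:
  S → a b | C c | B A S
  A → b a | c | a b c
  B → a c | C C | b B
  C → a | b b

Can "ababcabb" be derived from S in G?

no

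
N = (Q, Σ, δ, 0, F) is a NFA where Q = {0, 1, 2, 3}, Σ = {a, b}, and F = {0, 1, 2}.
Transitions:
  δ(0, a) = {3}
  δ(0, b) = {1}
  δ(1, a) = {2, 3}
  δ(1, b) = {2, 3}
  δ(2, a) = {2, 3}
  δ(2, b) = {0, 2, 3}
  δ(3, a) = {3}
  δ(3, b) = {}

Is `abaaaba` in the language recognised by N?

rejected

Start: {0}
read a: {3}
read b: {}
The reachable set is empty and stays empty for the remaining 5 symbols.
Reachable ∩ accepting = {} — empty.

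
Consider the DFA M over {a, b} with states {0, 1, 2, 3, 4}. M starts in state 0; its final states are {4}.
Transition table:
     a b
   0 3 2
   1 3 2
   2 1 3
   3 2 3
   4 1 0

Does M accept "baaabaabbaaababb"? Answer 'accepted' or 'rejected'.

rejected

0 --b--> 2
2 --a--> 1
1 --a--> 3
3 --a--> 2
2 --b--> 3
3 --a--> 2
2 --a--> 1
1 --b--> 2
2 --b--> 3
3 --a--> 2
2 --a--> 1
1 --a--> 3
3 --b--> 3
3 --a--> 2
2 --b--> 3
3 --b--> 3
End in state 3, which is not an accepting state.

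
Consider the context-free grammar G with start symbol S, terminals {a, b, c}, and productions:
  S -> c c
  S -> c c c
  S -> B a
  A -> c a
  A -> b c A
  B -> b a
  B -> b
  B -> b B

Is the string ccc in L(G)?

yes

S ⇒ ccc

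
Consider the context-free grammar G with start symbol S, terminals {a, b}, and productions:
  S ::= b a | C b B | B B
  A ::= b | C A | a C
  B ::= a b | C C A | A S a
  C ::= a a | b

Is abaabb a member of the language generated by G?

yes

S ⇒ BB ⇒ abB ⇒ abCCA ⇒ abaaCA ⇒ abaabA ⇒ abaabb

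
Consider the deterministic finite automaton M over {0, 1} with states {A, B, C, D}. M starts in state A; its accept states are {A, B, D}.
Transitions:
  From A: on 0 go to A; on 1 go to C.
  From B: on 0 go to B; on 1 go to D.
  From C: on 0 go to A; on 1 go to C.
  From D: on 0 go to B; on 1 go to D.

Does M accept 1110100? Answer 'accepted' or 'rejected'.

A --1--> C
C --1--> C
C --1--> C
C --0--> A
A --1--> C
C --0--> A
A --0--> A
End in state A, which is an accepting state.

accepted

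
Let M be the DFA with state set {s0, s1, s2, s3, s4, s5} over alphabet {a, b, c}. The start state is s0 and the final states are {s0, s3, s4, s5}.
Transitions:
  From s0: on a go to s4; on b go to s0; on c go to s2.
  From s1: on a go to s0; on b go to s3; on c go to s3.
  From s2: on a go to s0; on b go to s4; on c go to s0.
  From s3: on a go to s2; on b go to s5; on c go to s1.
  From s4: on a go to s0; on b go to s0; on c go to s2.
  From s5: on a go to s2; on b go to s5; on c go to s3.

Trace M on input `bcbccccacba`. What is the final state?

s0

s0 --b--> s0
s0 --c--> s2
s2 --b--> s4
s4 --c--> s2
s2 --c--> s0
s0 --c--> s2
s2 --c--> s0
s0 --a--> s4
s4 --c--> s2
s2 --b--> s4
s4 --a--> s0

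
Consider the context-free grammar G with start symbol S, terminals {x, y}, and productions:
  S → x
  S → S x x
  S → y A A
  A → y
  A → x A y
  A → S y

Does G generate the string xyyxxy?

no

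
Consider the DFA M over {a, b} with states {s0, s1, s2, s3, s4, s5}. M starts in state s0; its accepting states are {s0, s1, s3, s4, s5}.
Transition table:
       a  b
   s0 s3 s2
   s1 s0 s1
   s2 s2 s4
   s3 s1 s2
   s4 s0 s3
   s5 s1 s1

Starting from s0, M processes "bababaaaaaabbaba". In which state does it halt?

s0 --b--> s2
s2 --a--> s2
s2 --b--> s4
s4 --a--> s0
s0 --b--> s2
s2 --a--> s2
s2 --a--> s2
s2 --a--> s2
s2 --a--> s2
s2 --a--> s2
s2 --a--> s2
s2 --b--> s4
s4 --b--> s3
s3 --a--> s1
s1 --b--> s1
s1 --a--> s0

s0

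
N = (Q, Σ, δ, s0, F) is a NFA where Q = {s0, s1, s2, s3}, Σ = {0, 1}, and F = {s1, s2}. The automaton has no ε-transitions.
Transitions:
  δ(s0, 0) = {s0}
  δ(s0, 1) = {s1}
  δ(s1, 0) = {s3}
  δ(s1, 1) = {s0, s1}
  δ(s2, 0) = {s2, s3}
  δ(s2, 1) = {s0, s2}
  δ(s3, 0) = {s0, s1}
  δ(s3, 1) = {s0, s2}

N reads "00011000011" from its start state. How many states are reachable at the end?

Start: {s0}
read 0: {s0}
read 0: {s0}
read 0: {s0}
read 1: {s1}
read 1: {s0, s1}
read 0: {s0, s3}
read 0: {s0, s1}
read 0: {s0, s3}
read 0: {s0, s1}
read 1: {s0, s1}
read 1: {s0, s1}
Final reachable set {s0, s1} has 2 states.

2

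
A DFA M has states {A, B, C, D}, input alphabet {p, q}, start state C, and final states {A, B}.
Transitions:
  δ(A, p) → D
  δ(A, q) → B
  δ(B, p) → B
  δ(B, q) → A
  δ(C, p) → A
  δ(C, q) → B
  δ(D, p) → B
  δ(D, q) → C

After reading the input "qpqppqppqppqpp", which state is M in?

B

C --q--> B
B --p--> B
B --q--> A
A --p--> D
D --p--> B
B --q--> A
A --p--> D
D --p--> B
B --q--> A
A --p--> D
D --p--> B
B --q--> A
A --p--> D
D --p--> B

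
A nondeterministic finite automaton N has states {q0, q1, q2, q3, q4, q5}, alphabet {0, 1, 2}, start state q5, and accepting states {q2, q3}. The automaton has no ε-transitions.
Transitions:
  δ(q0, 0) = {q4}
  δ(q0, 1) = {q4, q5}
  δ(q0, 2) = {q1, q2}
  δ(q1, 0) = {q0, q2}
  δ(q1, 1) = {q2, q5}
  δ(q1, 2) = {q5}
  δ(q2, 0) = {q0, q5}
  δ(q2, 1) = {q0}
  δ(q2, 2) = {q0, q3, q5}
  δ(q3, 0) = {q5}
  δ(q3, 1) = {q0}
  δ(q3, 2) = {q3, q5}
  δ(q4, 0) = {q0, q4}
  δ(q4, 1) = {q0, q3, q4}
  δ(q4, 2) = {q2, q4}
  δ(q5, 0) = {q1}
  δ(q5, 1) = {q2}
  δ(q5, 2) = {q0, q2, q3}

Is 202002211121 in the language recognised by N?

accepted

Start: {q5}
read 2: {q0, q2, q3}
read 0: {q0, q4, q5}
read 2: {q0, q1, q2, q3, q4}
read 0: {q0, q2, q4, q5}
read 0: {q0, q1, q4, q5}
read 2: {q0, q1, q2, q3, q4, q5}
read 2: {q0, q1, q2, q3, q4, q5}
read 1: {q0, q2, q3, q4, q5}
read 1: {q0, q2, q3, q4, q5}
read 1: {q0, q2, q3, q4, q5}
read 2: {q0, q1, q2, q3, q4, q5}
read 1: {q0, q2, q3, q4, q5}
Reachable ∩ accepting = {q2, q3} — nonempty.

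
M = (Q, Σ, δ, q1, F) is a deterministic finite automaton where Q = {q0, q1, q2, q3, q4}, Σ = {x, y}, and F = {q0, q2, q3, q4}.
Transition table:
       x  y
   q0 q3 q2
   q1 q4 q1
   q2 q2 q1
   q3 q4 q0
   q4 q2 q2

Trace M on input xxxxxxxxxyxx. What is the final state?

q1 --x--> q4
q4 --x--> q2
q2 --x--> q2
q2 --x--> q2
q2 --x--> q2
q2 --x--> q2
q2 --x--> q2
q2 --x--> q2
q2 --x--> q2
q2 --y--> q1
q1 --x--> q4
q4 --x--> q2

q2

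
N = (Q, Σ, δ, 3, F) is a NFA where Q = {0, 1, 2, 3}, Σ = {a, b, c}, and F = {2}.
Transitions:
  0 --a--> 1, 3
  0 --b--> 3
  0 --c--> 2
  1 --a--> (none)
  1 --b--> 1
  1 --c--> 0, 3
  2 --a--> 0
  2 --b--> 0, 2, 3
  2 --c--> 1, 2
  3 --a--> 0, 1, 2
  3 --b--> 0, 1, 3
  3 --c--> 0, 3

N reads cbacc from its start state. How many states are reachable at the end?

Start: {3}
read c: {0, 3}
read b: {0, 1, 3}
read a: {0, 1, 2, 3}
read c: {0, 1, 2, 3}
read c: {0, 1, 2, 3}
Final reachable set {0, 1, 2, 3} has 4 states.

4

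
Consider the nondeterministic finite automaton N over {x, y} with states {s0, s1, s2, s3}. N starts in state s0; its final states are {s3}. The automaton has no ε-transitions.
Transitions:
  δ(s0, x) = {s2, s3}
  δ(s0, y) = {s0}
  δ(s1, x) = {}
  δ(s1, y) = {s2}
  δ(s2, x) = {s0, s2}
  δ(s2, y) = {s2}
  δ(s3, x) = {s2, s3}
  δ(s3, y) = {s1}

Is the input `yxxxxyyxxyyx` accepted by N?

Start: {s0}
read y: {s0}
read x: {s2, s3}
read x: {s0, s2, s3}
read x: {s0, s2, s3}
read x: {s0, s2, s3}
read y: {s0, s1, s2}
read y: {s0, s2}
read x: {s0, s2, s3}
read x: {s0, s2, s3}
read y: {s0, s1, s2}
read y: {s0, s2}
read x: {s0, s2, s3}
Reachable ∩ accepting = {s3} — nonempty.

accepted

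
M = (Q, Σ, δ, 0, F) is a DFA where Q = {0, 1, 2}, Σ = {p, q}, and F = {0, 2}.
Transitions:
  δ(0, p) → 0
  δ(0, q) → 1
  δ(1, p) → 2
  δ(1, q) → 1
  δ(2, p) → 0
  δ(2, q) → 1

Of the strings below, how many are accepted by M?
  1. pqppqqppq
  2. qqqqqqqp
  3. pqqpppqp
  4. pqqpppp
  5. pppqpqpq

3

pqppqqppq: rejected
qqqqqqqp: accepted
pqqpppqp: accepted
pqqpppp: accepted
pppqpqpq: rejected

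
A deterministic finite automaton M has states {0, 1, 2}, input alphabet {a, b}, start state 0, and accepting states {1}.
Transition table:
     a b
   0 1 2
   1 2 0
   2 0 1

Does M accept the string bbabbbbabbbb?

0 --b--> 2
2 --b--> 1
1 --a--> 2
2 --b--> 1
1 --b--> 0
0 --b--> 2
2 --b--> 1
1 --a--> 2
2 --b--> 1
1 --b--> 0
0 --b--> 2
2 --b--> 1
End in state 1, which is an accepting state.

accepted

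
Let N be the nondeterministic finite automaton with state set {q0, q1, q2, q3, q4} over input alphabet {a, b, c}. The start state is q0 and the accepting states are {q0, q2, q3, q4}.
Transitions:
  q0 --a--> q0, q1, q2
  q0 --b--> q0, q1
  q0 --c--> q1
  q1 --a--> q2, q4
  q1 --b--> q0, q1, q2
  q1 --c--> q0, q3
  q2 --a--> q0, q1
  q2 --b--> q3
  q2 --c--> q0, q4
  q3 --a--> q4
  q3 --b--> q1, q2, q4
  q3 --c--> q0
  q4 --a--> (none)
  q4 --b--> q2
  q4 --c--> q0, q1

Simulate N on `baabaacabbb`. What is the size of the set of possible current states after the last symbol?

Start: {q0}
read b: {q0, q1}
read a: {q0, q1, q2, q4}
read a: {q0, q1, q2, q4}
read b: {q0, q1, q2, q3}
read a: {q0, q1, q2, q4}
read a: {q0, q1, q2, q4}
read c: {q0, q1, q3, q4}
read a: {q0, q1, q2, q4}
read b: {q0, q1, q2, q3}
read b: {q0, q1, q2, q3, q4}
read b: {q0, q1, q2, q3, q4}
Final reachable set {q0, q1, q2, q3, q4} has 5 states.

5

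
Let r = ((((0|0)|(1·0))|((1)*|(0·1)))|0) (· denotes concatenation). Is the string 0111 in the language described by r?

no

Neither (((0|0)|(1·0))|((1)*|(0·1))) nor 0 matches 0111.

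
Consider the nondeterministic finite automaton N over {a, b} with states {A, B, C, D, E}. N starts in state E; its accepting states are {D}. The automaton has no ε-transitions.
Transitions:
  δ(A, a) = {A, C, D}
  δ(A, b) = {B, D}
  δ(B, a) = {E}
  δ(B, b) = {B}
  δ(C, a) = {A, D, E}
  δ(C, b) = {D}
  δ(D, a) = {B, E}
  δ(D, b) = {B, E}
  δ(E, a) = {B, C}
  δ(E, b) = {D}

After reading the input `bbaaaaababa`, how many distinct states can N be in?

2

Start: {E}
read b: {D}
read b: {B, E}
read a: {B, C, E}
read a: {A, B, C, D, E}
read a: {A, B, C, D, E}
read a: {A, B, C, D, E}
read a: {A, B, C, D, E}
read b: {B, D, E}
read a: {B, C, E}
read b: {B, D}
read a: {B, E}
Final reachable set {B, E} has 2 states.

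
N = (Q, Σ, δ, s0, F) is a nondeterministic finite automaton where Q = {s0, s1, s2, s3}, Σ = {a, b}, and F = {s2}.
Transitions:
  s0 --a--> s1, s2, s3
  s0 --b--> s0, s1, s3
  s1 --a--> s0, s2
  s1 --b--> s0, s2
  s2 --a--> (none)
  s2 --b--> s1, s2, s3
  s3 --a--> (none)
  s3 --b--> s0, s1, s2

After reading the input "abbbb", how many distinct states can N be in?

Start: {s0}
read a: {s1, s2, s3}
read b: {s0, s1, s2, s3}
read b: {s0, s1, s2, s3}
read b: {s0, s1, s2, s3}
read b: {s0, s1, s2, s3}
Final reachable set {s0, s1, s2, s3} has 4 states.

4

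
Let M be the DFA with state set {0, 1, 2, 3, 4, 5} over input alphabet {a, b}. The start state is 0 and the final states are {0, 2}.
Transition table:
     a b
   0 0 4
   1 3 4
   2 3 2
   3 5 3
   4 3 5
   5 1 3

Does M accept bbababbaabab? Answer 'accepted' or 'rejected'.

rejected

0 --b--> 4
4 --b--> 5
5 --a--> 1
1 --b--> 4
4 --a--> 3
3 --b--> 3
3 --b--> 3
3 --a--> 5
5 --a--> 1
1 --b--> 4
4 --a--> 3
3 --b--> 3
End in state 3, which is not an accepting state.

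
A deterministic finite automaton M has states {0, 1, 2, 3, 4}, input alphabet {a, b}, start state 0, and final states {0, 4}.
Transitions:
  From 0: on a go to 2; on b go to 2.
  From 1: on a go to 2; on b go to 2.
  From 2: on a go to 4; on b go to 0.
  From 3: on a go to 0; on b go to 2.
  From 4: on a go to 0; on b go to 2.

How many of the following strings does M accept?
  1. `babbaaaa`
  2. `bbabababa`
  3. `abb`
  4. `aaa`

`babbaaaa`: rejected
`bbabababa`: rejected
`abb`: rejected
`aaa`: accepted

1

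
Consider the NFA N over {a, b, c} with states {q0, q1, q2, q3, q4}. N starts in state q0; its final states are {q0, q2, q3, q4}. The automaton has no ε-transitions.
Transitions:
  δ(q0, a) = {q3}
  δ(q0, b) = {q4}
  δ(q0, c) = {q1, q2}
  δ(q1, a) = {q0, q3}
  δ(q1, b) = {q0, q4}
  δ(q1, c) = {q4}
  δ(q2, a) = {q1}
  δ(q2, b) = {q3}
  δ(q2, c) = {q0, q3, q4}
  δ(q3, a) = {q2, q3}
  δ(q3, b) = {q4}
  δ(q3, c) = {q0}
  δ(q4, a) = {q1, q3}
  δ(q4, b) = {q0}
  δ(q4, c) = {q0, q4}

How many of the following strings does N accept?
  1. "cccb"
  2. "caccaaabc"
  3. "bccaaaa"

"cccb": accepted
"caccaaabc": accepted
"bccaaaa": accepted

3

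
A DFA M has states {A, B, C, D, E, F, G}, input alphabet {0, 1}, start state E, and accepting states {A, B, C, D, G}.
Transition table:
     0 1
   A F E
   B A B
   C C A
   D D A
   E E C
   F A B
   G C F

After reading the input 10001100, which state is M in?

E --1--> C
C --0--> C
C --0--> C
C --0--> C
C --1--> A
A --1--> E
E --0--> E
E --0--> E

E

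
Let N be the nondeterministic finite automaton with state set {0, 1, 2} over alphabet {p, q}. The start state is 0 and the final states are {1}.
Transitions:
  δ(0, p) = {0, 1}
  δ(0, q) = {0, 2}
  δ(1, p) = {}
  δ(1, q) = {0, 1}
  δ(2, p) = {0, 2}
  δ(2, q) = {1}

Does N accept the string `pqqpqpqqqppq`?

Start: {0}
read p: {0, 1}
read q: {0, 1, 2}
read q: {0, 1, 2}
read p: {0, 1, 2}
read q: {0, 1, 2}
read p: {0, 1, 2}
read q: {0, 1, 2}
read q: {0, 1, 2}
read q: {0, 1, 2}
read p: {0, 1, 2}
read p: {0, 1, 2}
read q: {0, 1, 2}
Reachable ∩ accepting = {1} — nonempty.

accepted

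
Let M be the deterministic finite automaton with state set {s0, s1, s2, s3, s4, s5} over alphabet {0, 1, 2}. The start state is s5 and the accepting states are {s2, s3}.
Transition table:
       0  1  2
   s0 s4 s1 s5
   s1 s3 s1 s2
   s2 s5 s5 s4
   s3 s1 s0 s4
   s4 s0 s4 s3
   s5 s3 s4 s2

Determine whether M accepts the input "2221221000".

s5 --2--> s2
s2 --2--> s4
s4 --2--> s3
s3 --1--> s0
s0 --2--> s5
s5 --2--> s2
s2 --1--> s5
s5 --0--> s3
s3 --0--> s1
s1 --0--> s3
End in state s3, which is an accepting state.

accepted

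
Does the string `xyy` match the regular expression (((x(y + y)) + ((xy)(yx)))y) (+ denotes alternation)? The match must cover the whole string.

Split as xy·y: ((x(y+y))+((xy)(yx))) matches xy and y matches y.

yes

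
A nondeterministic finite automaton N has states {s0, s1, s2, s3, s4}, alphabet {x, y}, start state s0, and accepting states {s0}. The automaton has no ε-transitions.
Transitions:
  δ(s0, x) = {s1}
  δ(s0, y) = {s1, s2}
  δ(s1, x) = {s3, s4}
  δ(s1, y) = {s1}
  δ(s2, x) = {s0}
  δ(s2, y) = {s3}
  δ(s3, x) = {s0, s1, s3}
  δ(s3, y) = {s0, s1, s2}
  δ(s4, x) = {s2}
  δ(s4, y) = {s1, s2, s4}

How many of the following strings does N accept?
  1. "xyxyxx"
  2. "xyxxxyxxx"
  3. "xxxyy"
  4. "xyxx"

"xyxyxx": accepted
"xyxxxyxxx": accepted
"xxxyy": accepted
"xyxx": accepted

4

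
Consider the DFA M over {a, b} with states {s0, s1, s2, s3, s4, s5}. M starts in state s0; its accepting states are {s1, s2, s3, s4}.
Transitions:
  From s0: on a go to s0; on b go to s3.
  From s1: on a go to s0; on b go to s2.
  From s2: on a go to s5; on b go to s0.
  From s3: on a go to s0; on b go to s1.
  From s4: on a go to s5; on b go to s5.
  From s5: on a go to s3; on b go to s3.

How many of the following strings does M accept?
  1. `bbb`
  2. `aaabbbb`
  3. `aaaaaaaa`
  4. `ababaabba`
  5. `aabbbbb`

2

`bbb`: accepted
`aaabbbb`: rejected
`aaaaaaaa`: rejected
`ababaabba`: rejected
`aabbbbb`: accepted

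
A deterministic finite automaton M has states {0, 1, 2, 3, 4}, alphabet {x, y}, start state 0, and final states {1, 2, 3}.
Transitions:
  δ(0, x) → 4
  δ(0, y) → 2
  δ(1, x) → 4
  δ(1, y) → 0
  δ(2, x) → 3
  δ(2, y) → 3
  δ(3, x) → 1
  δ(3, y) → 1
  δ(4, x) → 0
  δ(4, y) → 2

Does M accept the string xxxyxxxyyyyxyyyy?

rejected

0 --x--> 4
4 --x--> 0
0 --x--> 4
4 --y--> 2
2 --x--> 3
3 --x--> 1
1 --x--> 4
4 --y--> 2
2 --y--> 3
3 --y--> 1
1 --y--> 0
0 --x--> 4
4 --y--> 2
2 --y--> 3
3 --y--> 1
1 --y--> 0
End in state 0, which is not an accepting state.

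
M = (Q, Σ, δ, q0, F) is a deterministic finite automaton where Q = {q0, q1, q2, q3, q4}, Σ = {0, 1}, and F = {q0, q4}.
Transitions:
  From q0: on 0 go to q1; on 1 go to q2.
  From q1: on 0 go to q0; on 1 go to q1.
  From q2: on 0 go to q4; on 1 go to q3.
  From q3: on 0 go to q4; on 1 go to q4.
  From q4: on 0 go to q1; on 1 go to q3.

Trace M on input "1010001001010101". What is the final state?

q0 --1--> q2
q2 --0--> q4
q4 --1--> q3
q3 --0--> q4
q4 --0--> q1
q1 --0--> q0
q0 --1--> q2
q2 --0--> q4
q4 --0--> q1
q1 --1--> q1
q1 --0--> q0
q0 --1--> q2
q2 --0--> q4
q4 --1--> q3
q3 --0--> q4
q4 --1--> q3

q3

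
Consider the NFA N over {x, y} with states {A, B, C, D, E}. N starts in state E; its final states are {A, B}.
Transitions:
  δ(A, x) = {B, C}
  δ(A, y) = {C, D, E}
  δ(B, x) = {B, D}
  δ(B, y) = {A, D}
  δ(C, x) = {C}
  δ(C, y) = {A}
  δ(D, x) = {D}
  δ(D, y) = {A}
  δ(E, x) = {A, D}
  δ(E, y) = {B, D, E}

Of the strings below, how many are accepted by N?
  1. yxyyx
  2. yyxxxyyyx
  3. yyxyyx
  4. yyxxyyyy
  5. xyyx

5

yxyyx: accepted
yyxxxyyyx: accepted
yyxyyx: accepted
yyxxyyyy: accepted
xyyx: accepted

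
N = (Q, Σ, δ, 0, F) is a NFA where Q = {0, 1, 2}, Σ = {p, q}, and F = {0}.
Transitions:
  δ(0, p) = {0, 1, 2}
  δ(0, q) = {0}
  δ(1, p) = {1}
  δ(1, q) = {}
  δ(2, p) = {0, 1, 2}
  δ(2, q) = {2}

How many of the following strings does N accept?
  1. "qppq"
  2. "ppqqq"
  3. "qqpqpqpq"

"qppq": accepted
"ppqqq": accepted
"qqpqpqpq": accepted

3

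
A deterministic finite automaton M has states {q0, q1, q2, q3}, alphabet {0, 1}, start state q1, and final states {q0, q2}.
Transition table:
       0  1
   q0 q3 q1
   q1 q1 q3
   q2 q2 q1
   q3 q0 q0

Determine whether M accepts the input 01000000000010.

rejected

q1 --0--> q1
q1 --1--> q3
q3 --0--> q0
q0 --0--> q3
q3 --0--> q0
q0 --0--> q3
q3 --0--> q0
q0 --0--> q3
q3 --0--> q0
q0 --0--> q3
q3 --0--> q0
q0 --0--> q3
q3 --1--> q0
q0 --0--> q3
End in state q3, which is not an accepting state.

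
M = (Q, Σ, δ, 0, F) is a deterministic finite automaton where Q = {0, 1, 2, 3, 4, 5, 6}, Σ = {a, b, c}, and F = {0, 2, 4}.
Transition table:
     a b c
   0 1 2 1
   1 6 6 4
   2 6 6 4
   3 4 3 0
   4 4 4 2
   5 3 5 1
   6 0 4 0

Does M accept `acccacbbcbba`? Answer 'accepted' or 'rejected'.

accepted

0 --a--> 1
1 --c--> 4
4 --c--> 2
2 --c--> 4
4 --a--> 4
4 --c--> 2
2 --b--> 6
6 --b--> 4
4 --c--> 2
2 --b--> 6
6 --b--> 4
4 --a--> 4
End in state 4, which is an accepting state.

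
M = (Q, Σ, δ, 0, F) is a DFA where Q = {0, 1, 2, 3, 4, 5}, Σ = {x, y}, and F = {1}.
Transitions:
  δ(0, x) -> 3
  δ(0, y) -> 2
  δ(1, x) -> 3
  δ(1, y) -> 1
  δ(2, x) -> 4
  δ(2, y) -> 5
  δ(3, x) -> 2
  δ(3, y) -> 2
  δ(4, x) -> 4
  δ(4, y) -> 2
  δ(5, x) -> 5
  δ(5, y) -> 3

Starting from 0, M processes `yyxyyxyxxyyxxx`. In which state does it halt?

0 --y--> 2
2 --y--> 5
5 --x--> 5
5 --y--> 3
3 --y--> 2
2 --x--> 4
4 --y--> 2
2 --x--> 4
4 --x--> 4
4 --y--> 2
2 --y--> 5
5 --x--> 5
5 --x--> 5
5 --x--> 5

5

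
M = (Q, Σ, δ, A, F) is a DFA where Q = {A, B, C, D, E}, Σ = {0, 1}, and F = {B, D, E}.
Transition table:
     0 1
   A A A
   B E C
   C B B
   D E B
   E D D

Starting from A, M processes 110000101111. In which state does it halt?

A

A --1--> A
A --1--> A
A --0--> A
A --0--> A
A --0--> A
A --0--> A
A --1--> A
A --0--> A
A --1--> A
A --1--> A
A --1--> A
A --1--> A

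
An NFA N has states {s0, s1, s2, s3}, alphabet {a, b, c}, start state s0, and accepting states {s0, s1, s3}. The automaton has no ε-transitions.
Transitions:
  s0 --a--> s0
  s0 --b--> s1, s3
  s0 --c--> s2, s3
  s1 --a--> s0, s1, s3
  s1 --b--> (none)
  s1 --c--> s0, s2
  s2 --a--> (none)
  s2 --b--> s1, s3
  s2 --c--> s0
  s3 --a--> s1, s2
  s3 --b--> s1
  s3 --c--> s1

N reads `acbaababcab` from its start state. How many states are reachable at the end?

2

Start: {s0}
read a: {s0}
read c: {s2, s3}
read b: {s1, s3}
read a: {s0, s1, s2, s3}
read a: {s0, s1, s2, s3}
read b: {s1, s3}
read a: {s0, s1, s2, s3}
read b: {s1, s3}
read c: {s0, s1, s2}
read a: {s0, s1, s3}
read b: {s1, s3}
Final reachable set {s1, s3} has 2 states.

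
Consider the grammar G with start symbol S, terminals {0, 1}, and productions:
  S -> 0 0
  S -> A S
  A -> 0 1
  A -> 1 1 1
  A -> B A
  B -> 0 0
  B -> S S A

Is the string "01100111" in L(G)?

no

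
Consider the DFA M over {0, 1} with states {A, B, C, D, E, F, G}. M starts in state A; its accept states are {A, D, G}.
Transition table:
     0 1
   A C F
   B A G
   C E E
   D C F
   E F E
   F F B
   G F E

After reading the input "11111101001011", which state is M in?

A --1--> F
F --1--> B
B --1--> G
G --1--> E
E --1--> E
E --1--> E
E --0--> F
F --1--> B
B --0--> A
A --0--> C
C --1--> E
E --0--> F
F --1--> B
B --1--> G

G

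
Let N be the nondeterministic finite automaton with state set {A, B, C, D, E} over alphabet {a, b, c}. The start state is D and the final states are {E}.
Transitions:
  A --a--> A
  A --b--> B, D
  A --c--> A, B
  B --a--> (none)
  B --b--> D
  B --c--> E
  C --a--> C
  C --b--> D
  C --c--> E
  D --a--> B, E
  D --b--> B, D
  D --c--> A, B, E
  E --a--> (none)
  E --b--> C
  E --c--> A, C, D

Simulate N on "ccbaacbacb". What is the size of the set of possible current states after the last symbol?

Start: {D}
read c: {A, B, E}
read c: {A, B, C, D, E}
read b: {B, C, D}
read a: {B, C, E}
read a: {C}
read c: {E}
read b: {C}
read a: {C}
read c: {E}
read b: {C}
Final reachable set {C} has 1 state.

1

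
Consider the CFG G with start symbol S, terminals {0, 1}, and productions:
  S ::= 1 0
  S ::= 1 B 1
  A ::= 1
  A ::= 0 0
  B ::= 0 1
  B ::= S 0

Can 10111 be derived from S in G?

no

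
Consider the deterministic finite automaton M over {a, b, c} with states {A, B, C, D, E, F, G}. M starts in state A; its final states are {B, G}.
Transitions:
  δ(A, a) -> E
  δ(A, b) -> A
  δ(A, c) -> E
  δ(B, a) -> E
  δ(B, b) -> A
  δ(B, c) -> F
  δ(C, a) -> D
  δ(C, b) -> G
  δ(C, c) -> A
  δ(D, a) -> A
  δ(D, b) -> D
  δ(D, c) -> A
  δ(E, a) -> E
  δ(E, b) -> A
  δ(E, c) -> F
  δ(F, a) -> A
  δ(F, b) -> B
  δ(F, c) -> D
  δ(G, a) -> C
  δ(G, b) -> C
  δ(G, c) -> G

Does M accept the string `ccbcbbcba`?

rejected

A --c--> E
E --c--> F
F --b--> B
B --c--> F
F --b--> B
B --b--> A
A --c--> E
E --b--> A
A --a--> E
End in state E, which is not an accepting state.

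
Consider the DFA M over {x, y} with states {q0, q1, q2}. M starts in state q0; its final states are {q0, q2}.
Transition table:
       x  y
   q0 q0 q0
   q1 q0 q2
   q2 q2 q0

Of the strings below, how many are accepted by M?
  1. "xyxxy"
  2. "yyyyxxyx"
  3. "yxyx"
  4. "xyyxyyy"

4

"xyxxy": accepted
"yyyyxxyx": accepted
"yxyx": accepted
"xyyxyyy": accepted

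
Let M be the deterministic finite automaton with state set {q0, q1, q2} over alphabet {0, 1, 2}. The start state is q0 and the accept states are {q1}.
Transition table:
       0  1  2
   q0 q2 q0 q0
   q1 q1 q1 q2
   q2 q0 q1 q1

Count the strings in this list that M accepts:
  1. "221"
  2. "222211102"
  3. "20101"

2

"221": rejected
"222211102": accepted
"20101": accepted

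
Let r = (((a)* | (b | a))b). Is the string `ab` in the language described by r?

yes

Split as a·b: ((a)*|(b|a)) matches a and b matches b.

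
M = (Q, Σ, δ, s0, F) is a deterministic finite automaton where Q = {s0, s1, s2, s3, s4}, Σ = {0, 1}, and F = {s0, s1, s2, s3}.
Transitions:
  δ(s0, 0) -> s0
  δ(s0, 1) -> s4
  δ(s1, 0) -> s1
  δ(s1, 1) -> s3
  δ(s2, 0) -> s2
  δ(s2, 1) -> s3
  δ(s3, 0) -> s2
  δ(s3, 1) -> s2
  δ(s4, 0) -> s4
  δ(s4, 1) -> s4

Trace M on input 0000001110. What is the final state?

s4

s0 --0--> s0
s0 --0--> s0
s0 --0--> s0
s0 --0--> s0
s0 --0--> s0
s0 --0--> s0
s0 --1--> s4
s4 --1--> s4
s4 --1--> s4
s4 --0--> s4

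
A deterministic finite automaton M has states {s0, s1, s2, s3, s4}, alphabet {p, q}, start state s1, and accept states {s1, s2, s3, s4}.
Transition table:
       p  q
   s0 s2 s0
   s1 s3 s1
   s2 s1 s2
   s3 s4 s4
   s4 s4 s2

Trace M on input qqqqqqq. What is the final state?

s1

s1 --q--> s1
s1 --q--> s1
s1 --q--> s1
s1 --q--> s1
s1 --q--> s1
s1 --q--> s1
s1 --q--> s1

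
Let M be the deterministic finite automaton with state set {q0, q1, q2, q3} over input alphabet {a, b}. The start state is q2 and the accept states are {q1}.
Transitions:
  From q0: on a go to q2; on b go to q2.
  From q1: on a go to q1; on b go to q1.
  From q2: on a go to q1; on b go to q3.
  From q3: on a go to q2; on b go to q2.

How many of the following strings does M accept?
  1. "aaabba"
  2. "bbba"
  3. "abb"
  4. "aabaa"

3

"aaabba": accepted
"bbba": rejected
"abb": accepted
"aabaa": accepted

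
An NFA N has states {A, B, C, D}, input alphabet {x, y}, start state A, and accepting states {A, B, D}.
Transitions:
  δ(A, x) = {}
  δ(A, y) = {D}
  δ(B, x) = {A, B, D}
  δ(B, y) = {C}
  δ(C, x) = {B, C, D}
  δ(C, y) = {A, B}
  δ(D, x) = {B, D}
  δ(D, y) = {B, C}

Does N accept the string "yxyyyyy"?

accepted

Start: {A}
read y: {D}
read x: {B, D}
read y: {B, C}
read y: {A, B, C}
read y: {A, B, C, D}
read y: {A, B, C, D}
read y: {A, B, C, D}
Reachable ∩ accepting = {A, B, D} — nonempty.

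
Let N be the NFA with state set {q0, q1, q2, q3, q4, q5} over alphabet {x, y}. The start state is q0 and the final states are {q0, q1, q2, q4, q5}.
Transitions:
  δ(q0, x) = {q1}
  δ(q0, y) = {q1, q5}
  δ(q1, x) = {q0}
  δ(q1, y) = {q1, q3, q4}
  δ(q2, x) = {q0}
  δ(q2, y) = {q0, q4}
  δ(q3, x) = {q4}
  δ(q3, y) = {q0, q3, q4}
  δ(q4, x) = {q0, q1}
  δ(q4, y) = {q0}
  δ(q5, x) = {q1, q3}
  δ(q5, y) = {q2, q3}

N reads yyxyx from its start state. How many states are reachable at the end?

4

Start: {q0}
read y: {q1, q5}
read y: {q1, q2, q3, q4}
read x: {q0, q1, q4}
read y: {q0, q1, q3, q4, q5}
read x: {q0, q1, q3, q4}
Final reachable set {q0, q1, q3, q4} has 4 states.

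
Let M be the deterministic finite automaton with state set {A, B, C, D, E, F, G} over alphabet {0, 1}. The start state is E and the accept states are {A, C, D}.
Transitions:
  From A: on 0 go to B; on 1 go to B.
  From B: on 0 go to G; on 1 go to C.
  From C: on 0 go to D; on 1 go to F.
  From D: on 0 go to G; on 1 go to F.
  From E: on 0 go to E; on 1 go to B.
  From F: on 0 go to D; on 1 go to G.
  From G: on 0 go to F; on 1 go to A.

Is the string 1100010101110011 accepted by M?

accepted

E --1--> B
B --1--> C
C --0--> D
D --0--> G
G --0--> F
F --1--> G
G --0--> F
F --1--> G
G --0--> F
F --1--> G
G --1--> A
A --1--> B
B --0--> G
G --0--> F
F --1--> G
G --1--> A
End in state A, which is an accepting state.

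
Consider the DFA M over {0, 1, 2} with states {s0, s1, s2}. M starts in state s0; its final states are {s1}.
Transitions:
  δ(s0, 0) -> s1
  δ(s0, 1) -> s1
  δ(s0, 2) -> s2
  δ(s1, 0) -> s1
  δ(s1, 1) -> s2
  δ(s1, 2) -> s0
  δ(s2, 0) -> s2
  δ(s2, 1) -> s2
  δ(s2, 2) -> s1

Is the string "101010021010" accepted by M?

rejected

s0 --1--> s1
s1 --0--> s1
s1 --1--> s2
s2 --0--> s2
s2 --1--> s2
s2 --0--> s2
s2 --0--> s2
s2 --2--> s1
s1 --1--> s2
s2 --0--> s2
s2 --1--> s2
s2 --0--> s2
End in state s2, which is not an accepting state.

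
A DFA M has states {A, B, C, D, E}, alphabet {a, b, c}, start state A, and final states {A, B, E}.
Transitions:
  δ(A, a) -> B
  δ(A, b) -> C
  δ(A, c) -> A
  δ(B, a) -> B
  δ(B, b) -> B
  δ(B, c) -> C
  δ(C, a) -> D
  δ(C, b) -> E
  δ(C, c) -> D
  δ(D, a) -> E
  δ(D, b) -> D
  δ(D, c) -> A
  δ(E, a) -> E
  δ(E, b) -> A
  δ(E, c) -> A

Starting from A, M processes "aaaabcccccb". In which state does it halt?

A --a--> B
B --a--> B
B --a--> B
B --a--> B
B --b--> B
B --c--> C
C --c--> D
D --c--> A
A --c--> A
A --c--> A
A --b--> C

C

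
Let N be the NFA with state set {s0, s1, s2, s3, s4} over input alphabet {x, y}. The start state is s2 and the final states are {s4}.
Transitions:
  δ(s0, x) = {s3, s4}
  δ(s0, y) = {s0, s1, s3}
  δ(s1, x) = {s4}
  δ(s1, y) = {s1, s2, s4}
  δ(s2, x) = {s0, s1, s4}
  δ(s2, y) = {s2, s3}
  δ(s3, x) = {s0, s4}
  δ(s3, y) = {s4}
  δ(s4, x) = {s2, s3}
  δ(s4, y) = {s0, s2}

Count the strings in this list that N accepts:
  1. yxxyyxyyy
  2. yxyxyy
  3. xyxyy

yxxyyxyyy: accepted
yxyxyy: accepted
xyxyy: accepted

3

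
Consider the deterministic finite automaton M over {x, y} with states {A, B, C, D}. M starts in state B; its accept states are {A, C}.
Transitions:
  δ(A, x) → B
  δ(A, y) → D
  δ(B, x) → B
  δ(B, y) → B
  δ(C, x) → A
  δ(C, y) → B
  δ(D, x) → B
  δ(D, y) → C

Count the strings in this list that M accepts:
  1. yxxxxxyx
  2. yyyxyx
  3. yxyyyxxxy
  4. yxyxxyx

yxxxxxyx: rejected
yyyxyx: rejected
yxyyyxxxy: rejected
yxyxxyx: rejected

0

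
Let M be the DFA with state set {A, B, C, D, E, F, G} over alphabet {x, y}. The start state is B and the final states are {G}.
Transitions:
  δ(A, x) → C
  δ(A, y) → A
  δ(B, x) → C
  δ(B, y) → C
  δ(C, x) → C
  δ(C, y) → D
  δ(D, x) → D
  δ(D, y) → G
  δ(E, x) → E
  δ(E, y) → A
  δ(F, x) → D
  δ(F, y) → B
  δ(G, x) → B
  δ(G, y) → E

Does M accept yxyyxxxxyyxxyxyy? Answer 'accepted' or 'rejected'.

B --y--> C
C --x--> C
C --y--> D
D --y--> G
G --x--> B
B --x--> C
C --x--> C
C --x--> C
C --y--> D
D --y--> G
G --x--> B
B --x--> C
C --y--> D
D --x--> D
D --y--> G
G --y--> E
End in state E, which is not an accepting state.

rejected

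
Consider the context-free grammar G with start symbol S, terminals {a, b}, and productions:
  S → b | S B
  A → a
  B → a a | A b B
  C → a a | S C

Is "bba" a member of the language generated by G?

no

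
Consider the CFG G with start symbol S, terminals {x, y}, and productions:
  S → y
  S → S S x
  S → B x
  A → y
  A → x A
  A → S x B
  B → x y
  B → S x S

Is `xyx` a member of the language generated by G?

yes

S ⇒ Bx ⇒ xyx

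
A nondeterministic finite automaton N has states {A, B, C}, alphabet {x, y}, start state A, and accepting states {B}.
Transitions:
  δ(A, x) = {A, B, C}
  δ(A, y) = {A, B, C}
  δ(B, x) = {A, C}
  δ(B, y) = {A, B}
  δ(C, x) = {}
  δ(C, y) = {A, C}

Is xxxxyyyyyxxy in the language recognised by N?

accepted

Start: {A}
read x: {A, B, C}
read x: {A, B, C}
read x: {A, B, C}
read x: {A, B, C}
read y: {A, B, C}
read y: {A, B, C}
read y: {A, B, C}
read y: {A, B, C}
read y: {A, B, C}
read x: {A, B, C}
read x: {A, B, C}
read y: {A, B, C}
Reachable ∩ accepting = {B} — nonempty.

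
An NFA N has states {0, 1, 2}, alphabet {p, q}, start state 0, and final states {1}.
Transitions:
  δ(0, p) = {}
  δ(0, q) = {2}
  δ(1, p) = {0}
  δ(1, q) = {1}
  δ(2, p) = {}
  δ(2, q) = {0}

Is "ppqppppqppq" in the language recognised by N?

rejected

Start: {0}
read p: {}
The reachable set is empty and stays empty for the remaining 10 symbols.
Reachable ∩ accepting = {} — empty.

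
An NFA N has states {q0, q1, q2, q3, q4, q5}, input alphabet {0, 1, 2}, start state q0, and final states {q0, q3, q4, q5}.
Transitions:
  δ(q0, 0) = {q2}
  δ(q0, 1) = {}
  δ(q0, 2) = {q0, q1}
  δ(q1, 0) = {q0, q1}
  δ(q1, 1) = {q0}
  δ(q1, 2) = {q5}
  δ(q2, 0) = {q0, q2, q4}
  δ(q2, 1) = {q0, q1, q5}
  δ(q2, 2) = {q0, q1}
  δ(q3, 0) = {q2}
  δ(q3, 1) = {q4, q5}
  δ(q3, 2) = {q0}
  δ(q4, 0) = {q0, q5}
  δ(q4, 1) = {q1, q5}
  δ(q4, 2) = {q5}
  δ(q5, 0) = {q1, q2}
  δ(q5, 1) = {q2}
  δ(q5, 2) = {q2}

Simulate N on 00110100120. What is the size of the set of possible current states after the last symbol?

4

Start: {q0}
read 0: {q2}
read 0: {q0, q2, q4}
read 1: {q0, q1, q5}
read 1: {q0, q2}
read 0: {q0, q2, q4}
read 1: {q0, q1, q5}
read 0: {q0, q1, q2}
read 0: {q0, q1, q2, q4}
read 1: {q0, q1, q5}
read 2: {q0, q1, q2, q5}
read 0: {q0, q1, q2, q4}
Final reachable set {q0, q1, q2, q4} has 4 states.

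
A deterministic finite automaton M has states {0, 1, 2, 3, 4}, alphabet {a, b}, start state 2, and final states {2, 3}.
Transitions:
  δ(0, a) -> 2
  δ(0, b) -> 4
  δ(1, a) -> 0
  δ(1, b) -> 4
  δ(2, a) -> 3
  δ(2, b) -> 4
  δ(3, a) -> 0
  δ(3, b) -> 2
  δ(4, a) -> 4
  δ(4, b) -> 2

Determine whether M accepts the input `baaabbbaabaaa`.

rejected

2 --b--> 4
4 --a--> 4
4 --a--> 4
4 --a--> 4
4 --b--> 2
2 --b--> 4
4 --b--> 2
2 --a--> 3
3 --a--> 0
0 --b--> 4
4 --a--> 4
4 --a--> 4
4 --a--> 4
End in state 4, which is not an accepting state.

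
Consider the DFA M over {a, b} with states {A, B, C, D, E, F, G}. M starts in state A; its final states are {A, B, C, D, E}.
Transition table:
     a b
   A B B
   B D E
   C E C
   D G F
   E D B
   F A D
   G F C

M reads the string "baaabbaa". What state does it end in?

A --b--> B
B --a--> D
D --a--> G
G --a--> F
F --b--> D
D --b--> F
F --a--> A
A --a--> B

B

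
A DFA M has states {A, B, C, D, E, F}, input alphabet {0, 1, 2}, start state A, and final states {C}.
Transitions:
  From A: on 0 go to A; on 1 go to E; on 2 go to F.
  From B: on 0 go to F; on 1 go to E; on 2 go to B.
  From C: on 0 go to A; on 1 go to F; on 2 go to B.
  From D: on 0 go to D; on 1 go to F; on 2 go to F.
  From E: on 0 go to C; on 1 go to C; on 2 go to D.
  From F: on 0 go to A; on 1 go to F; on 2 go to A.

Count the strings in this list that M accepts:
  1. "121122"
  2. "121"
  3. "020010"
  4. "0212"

"121122": rejected
"121": rejected
"020010": accepted
"0212": rejected

1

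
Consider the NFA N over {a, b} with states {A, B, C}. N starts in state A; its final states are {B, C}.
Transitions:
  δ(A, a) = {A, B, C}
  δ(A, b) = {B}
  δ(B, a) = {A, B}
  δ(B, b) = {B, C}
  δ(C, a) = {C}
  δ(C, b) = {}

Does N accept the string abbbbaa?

Start: {A}
read a: {A, B, C}
read b: {B, C}
read b: {B, C}
read b: {B, C}
read b: {B, C}
read a: {A, B, C}
read a: {A, B, C}
Reachable ∩ accepting = {B, C} — nonempty.

accepted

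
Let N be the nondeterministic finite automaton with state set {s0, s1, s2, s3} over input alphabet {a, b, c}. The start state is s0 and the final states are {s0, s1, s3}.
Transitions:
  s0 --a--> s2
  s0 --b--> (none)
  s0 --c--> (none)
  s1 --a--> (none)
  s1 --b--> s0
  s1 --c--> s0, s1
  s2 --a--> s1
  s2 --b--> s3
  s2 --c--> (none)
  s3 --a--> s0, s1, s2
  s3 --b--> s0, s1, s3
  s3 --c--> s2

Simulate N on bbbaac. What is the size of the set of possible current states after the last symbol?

Start: {s0}
read b: {}
The reachable set is empty and stays empty for the remaining 5 symbols.
Final reachable set {} has 0 states.

0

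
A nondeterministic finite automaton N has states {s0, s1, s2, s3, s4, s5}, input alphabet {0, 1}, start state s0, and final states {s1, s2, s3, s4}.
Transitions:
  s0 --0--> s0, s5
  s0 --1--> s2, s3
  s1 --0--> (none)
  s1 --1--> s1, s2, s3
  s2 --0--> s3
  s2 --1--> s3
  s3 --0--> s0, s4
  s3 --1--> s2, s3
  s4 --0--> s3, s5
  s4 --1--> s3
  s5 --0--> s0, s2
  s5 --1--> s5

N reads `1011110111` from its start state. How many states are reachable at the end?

2

Start: {s0}
read 1: {s2, s3}
read 0: {s0, s3, s4}
read 1: {s2, s3}
read 1: {s2, s3}
read 1: {s2, s3}
read 1: {s2, s3}
read 0: {s0, s3, s4}
read 1: {s2, s3}
read 1: {s2, s3}
read 1: {s2, s3}
Final reachable set {s2, s3} has 2 states.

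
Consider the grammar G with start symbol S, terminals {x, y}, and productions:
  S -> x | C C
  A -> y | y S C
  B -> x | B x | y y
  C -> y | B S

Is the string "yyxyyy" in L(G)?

S ⇒ CC ⇒ BSC ⇒ BxSC ⇒ yyxSC ⇒ yyxCCC ⇒ yyxyCC ⇒ yyxyyC ⇒ yyxyyy

yes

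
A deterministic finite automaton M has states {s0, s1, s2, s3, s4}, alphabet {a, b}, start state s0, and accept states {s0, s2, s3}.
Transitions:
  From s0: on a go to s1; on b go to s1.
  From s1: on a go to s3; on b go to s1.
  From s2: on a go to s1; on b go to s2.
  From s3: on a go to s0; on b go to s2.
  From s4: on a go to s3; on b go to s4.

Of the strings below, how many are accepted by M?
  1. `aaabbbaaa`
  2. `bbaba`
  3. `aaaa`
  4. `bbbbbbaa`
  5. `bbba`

2

`aaabbbaaa`: rejected
`bbaba`: rejected
`aaaa`: rejected
`bbbbbbaa`: accepted
`bbba`: accepted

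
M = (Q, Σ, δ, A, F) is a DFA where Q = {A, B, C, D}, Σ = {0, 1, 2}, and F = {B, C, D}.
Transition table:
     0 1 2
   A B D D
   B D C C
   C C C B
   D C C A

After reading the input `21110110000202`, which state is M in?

A

A --2--> D
D --1--> C
C --1--> C
C --1--> C
C --0--> C
C --1--> C
C --1--> C
C --0--> C
C --0--> C
C --0--> C
C --0--> C
C --2--> B
B --0--> D
D --2--> A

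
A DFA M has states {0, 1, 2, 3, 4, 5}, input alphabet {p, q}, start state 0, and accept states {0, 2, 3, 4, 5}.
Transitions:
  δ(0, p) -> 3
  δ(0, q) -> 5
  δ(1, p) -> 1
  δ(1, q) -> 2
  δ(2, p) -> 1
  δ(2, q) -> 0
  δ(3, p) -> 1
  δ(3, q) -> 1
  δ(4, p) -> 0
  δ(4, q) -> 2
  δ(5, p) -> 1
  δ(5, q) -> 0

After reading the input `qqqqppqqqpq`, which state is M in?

2

0 --q--> 5
5 --q--> 0
0 --q--> 5
5 --q--> 0
0 --p--> 3
3 --p--> 1
1 --q--> 2
2 --q--> 0
0 --q--> 5
5 --p--> 1
1 --q--> 2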